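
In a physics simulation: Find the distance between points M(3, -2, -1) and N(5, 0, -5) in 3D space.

d = √[(x₂-x₁)² + (y₂-y₁)² + (z₂-z₁)²]
  = √[2² + 2² + (-4)²]
  = √[4 + 4 + 16]
  = √24
  ≈ 4.899

4.899


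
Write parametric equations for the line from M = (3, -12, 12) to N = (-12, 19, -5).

Direction vector d = N - M = (-12 - 3, 19 + 12, -5 - 12) = (-15, 31, -17)
Parametric form r = M + t·d:
x = 3 - 15t, y = -12 + 31t, z = 12 - 17t

x = 3 - 15t, y = -12 + 31t, z = 12 - 17t


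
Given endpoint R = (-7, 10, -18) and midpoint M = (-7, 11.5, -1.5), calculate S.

S = 2M - R
  = (2·(-7) - (-7), 2·11.5 - 10, 2·(-1.5) - (-18))
  = (-14 + 7, 23 - 10, -3 + 18)
  = (-7, 13, 15)

(-7, 13, 15)


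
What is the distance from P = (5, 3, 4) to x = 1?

distance = |a·x₀ + b·y₀ + c·z₀ - d| / √(a² + b² + c²)
  = |1·5 + 0·3 + 0·4 - 1| / √(1² + 0² + 0²)
  = |5 + 0 + 0 - 1| / √(1 + 0 + 0)
  = |4| / √1
  = 4 / 1
  ≈ 4

4


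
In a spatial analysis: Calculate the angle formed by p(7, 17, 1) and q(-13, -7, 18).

p·q = 7·(-13) + 17·(-7) + 1·18 = -91 - 119 + 18 = -192
|p| = √(7² + 17² + 1²) = √339 ≈ 18.41
|q| = √((-13)² + (-7)² + 18²) = √542 ≈ 23.28
cos θ = (p·q)/(|p||q|) = -192/(18.41·23.28) ≈ -0.4479
θ = arccos(-0.4479) ≈ 116.6°

116.6°


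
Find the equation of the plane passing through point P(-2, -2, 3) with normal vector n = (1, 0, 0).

The plane through P with normal n = (a, b, c) satisfies n·(r - P) = 0,
i.e. ax + by + cz = a·x₀ + b·y₀ + c·z₀.
d = 1·(-2) + 0·(-2) + 0·3
  = -2 + 0 + 0
  = -2
Equation: x = -2

x = -2


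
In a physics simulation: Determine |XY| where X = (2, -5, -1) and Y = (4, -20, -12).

d = √[(x₂-x₁)² + (y₂-y₁)² + (z₂-z₁)²]
  = √[2² + (-15)² + (-11)²]
  = √[4 + 225 + 121]
  = √350
  ≈ 18.71

18.71


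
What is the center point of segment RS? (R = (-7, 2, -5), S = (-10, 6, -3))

M = ((x₁+x₂)/2, (y₁+y₂)/2, (z₁+z₂)/2)
  = ((-7 - 10)/2, (2 + 6)/2, (-5 - 3)/2)
  = (-17/2, 8/2, -8/2)
  = (-8.5, 4, -4)

(-8.5, 4, -4)


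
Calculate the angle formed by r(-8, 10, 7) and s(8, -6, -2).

r·s = (-8)·8 + 10·(-6) + 7·(-2) = -64 - 60 - 14 = -138
|r| = √((-8)² + 10² + 7²) = √213 ≈ 14.59
|s| = √(8² + (-6)² + (-2)²) = √104 ≈ 10.2
cos θ = (r·s)/(|r||s|) = -138/(14.59·10.2) ≈ -0.9272
θ = arccos(-0.9272) ≈ 158°

158°


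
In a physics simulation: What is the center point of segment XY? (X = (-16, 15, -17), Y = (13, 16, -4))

M = ((x₁+x₂)/2, (y₁+y₂)/2, (z₁+z₂)/2)
  = ((-16 + 13)/2, (15 + 16)/2, (-17 - 4)/2)
  = (-3/2, 31/2, -21/2)
  = (-1.5, 15.5, -10.5)

(-1.5, 15.5, -10.5)


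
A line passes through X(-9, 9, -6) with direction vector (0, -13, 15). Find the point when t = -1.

P(t) = X + t·d
  = (-9 + 0·(-1), 9 + (-13)·(-1), -6 + 15·(-1))
  = (-9 + 0, 9 + 13, -6 - 15)
  = (-9, 22, -21)

(-9, 22, -21)


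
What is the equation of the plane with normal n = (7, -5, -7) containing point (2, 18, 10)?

The plane through P with normal n = (a, b, c) satisfies n·(r - P) = 0,
i.e. ax + by + cz = a·x₀ + b·y₀ + c·z₀.
d = 7·2 + (-5)·18 + (-7)·10
  = 14 - 90 - 70
  = -146
Equation: 7x - 5y - 7z = -146

7x - 5y - 7z = -146


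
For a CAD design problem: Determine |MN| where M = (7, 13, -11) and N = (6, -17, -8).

d = √[(x₂-x₁)² + (y₂-y₁)² + (z₂-z₁)²]
  = √[(-1)² + (-30)² + 3²]
  = √[1 + 900 + 9]
  = √910
  ≈ 30.17

30.17


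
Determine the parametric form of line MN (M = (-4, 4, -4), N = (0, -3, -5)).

Direction vector d = N - M = (0 + 4, -3 - 4, -5 + 4) = (4, -7, -1)
Parametric form r = M + t·d:
x = -4 + 4t, y = 4 - 7t, z = -4 - t

x = -4 + 4t, y = 4 - 7t, z = -4 - t


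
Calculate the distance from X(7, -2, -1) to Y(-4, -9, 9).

d = √[(x₂-x₁)² + (y₂-y₁)² + (z₂-z₁)²]
  = √[(-11)² + (-7)² + 10²]
  = √[121 + 49 + 100]
  = √270
  ≈ 16.43

16.43


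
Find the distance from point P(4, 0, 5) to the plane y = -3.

distance = |a·x₀ + b·y₀ + c·z₀ - d| / √(a² + b² + c²)
  = |0·4 + 1·0 + 0·5 - (-3)| / √(0² + 1² + 0²)
  = |0 + 0 + 0 + 3| / √(0 + 1 + 0)
  = |3| / √1
  = 3 / 1
  ≈ 3

3


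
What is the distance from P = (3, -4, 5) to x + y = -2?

distance = |a·x₀ + b·y₀ + c·z₀ - d| / √(a² + b² + c²)
  = |1·3 + 1·(-4) + 0·5 - (-2)| / √(1² + 1² + 0²)
  = |3 - 4 + 0 + 2| / √(1 + 1 + 0)
  = |1| / √2
  = 1 / 1.414
  ≈ 0.7071

0.7071


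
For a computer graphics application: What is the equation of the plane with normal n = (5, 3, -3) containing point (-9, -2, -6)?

The plane through P with normal n = (a, b, c) satisfies n·(r - P) = 0,
i.e. ax + by + cz = a·x₀ + b·y₀ + c·z₀.
d = 5·(-9) + 3·(-2) + (-3)·(-6)
  = -45 - 6 + 18
  = -33
Equation: 5x + 3y - 3z = -33

5x + 3y - 3z = -33


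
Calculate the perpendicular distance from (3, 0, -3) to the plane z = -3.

distance = |a·x₀ + b·y₀ + c·z₀ - d| / √(a² + b² + c²)
  = |0·3 + 0·0 + 1·(-3) - (-3)| / √(0² + 0² + 1²)
  = |0 + 0 - 3 + 3| / √(0 + 0 + 1)
  = |0| / √1
  = 0 / 1
  ≈ 0

0


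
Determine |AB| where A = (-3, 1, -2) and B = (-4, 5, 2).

d = √[(x₂-x₁)² + (y₂-y₁)² + (z₂-z₁)²]
  = √[(-1)² + 4² + 4²]
  = √[1 + 16 + 16]
  = √33
  ≈ 5.745

5.745


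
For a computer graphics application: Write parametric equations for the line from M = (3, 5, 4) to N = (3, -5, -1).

Direction vector d = N - M = (3 - 3, -5 - 5, -1 - 4) = (0, -10, -5)
Parametric form r = M + t·d:
x = 3, y = 5 - 10t, z = 4 - 5t

x = 3, y = 5 - 10t, z = 4 - 5t


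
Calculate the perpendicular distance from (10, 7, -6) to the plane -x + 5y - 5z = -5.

distance = |a·x₀ + b·y₀ + c·z₀ - d| / √(a² + b² + c²)
  = |(-1)·10 + 5·7 + (-5)·(-6) - (-5)| / √((-1)² + 5² + (-5)²)
  = |-10 + 35 + 30 + 5| / √(1 + 25 + 25)
  = |60| / √51
  = 60 / 7.141
  ≈ 8.402

8.402


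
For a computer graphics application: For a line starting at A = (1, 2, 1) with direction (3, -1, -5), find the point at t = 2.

P(t) = A + t·d
  = (1 + 3·2, 2 + (-1)·2, 1 + (-5)·2)
  = (1 + 6, 2 - 2, 1 - 10)
  = (7, 0, -9)

(7, 0, -9)


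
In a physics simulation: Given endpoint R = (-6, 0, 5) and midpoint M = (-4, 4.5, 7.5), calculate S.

S = 2M - R
  = (2·(-4) - (-6), 2·4.5 - 0, 2·7.5 - 5)
  = (-8 + 6, 9 + 0, 15 - 5)
  = (-2, 9, 10)

(-2, 9, 10)


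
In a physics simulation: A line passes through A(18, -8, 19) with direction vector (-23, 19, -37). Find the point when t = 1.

P(t) = A + t·d
  = (18 + (-23)·1, -8 + 19·1, 19 + (-37)·1)
  = (18 - 23, -8 + 19, 19 - 37)
  = (-5, 11, -18)

(-5, 11, -18)


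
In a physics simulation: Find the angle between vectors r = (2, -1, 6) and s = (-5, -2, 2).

r·s = 2·(-5) + (-1)·(-2) + 6·2 = -10 + 2 + 12 = 4
|r| = √(2² + (-1)² + 6²) = √41 ≈ 6.403
|s| = √((-5)² + (-2)² + 2²) = √33 ≈ 5.745
cos θ = (r·s)/(|r||s|) = 4/(6.403·5.745) ≈ 0.1087
θ = arccos(0.1087) ≈ 83.76°

83.76°


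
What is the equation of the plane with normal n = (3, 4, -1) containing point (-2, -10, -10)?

The plane through P with normal n = (a, b, c) satisfies n·(r - P) = 0,
i.e. ax + by + cz = a·x₀ + b·y₀ + c·z₀.
d = 3·(-2) + 4·(-10) + (-1)·(-10)
  = -6 - 40 + 10
  = -36
Equation: 3x + 4y - z = -36

3x + 4y - z = -36


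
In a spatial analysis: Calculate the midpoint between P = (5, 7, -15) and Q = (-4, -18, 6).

M = ((x₁+x₂)/2, (y₁+y₂)/2, (z₁+z₂)/2)
  = ((5 - 4)/2, (7 - 18)/2, (-15 + 6)/2)
  = (1/2, -11/2, -9/2)
  = (0.5, -5.5, -4.5)

(0.5, -5.5, -4.5)


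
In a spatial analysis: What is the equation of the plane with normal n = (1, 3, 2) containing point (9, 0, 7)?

The plane through P with normal n = (a, b, c) satisfies n·(r - P) = 0,
i.e. ax + by + cz = a·x₀ + b·y₀ + c·z₀.
d = 1·9 + 3·0 + 2·7
  = 9 + 0 + 14
  = 23
Equation: x + 3y + 2z = 23

x + 3y + 2z = 23


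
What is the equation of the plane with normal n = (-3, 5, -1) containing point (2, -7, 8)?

The plane through P with normal n = (a, b, c) satisfies n·(r - P) = 0,
i.e. ax + by + cz = a·x₀ + b·y₀ + c·z₀.
d = (-3)·2 + 5·(-7) + (-1)·8
  = -6 - 35 - 8
  = -49
Equation: -3x + 5y - z = -49

-3x + 5y - z = -49


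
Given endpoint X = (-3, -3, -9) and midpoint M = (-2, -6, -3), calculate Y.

Y = 2M - X
  = (2·(-2) - (-3), 2·(-6) - (-3), 2·(-3) - (-9))
  = (-4 + 3, -12 + 3, -6 + 9)
  = (-1, -9, 3)

(-1, -9, 3)


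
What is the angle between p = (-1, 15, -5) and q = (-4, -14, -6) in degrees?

p·q = (-1)·(-4) + 15·(-14) + (-5)·(-6) = 4 - 210 + 30 = -176
|p| = √((-1)² + 15² + (-5)²) = √251 ≈ 15.84
|q| = √((-4)² + (-14)² + (-6)²) = √248 ≈ 15.75
cos θ = (p·q)/(|p||q|) = -176/(15.84·15.75) ≈ -0.7054
θ = arccos(-0.7054) ≈ 134.9°

134.9°


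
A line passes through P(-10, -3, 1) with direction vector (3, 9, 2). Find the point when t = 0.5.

P(t) = P + t·d
  = (-10 + 3·0.5, -3 + 9·0.5, 1 + 2·0.5)
  = (-10 + 1.5, -3 + 4.5, 1 + 1)
  = (-8.5, 1.5, 2)

(-8.5, 1.5, 2)


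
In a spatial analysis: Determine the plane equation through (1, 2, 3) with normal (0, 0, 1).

The plane through P with normal n = (a, b, c) satisfies n·(r - P) = 0,
i.e. ax + by + cz = a·x₀ + b·y₀ + c·z₀.
d = 0·1 + 0·2 + 1·3
  = 0 + 0 + 3
  = 3
Equation: z = 3

z = 3


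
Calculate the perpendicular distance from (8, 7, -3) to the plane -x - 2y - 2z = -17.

distance = |a·x₀ + b·y₀ + c·z₀ - d| / √(a² + b² + c²)
  = |(-1)·8 + (-2)·7 + (-2)·(-3) - (-17)| / √((-1)² + (-2)² + (-2)²)
  = |-8 - 14 + 6 + 17| / √(1 + 4 + 4)
  = |1| / √9
  = 1 / 3
  ≈ 0.3333

0.3333


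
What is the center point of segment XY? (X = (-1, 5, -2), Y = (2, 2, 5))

M = ((x₁+x₂)/2, (y₁+y₂)/2, (z₁+z₂)/2)
  = ((-1 + 2)/2, (5 + 2)/2, (-2 + 5)/2)
  = (1/2, 7/2, 3/2)
  = (0.5, 3.5, 1.5)

(0.5, 3.5, 1.5)


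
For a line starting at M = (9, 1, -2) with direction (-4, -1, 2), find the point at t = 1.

P(t) = M + t·d
  = (9 + (-4)·1, 1 + (-1)·1, -2 + 2·1)
  = (9 - 4, 1 - 1, -2 + 2)
  = (5, 0, 0)

(5, 0, 0)


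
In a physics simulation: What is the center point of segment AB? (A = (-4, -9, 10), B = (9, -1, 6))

M = ((x₁+x₂)/2, (y₁+y₂)/2, (z₁+z₂)/2)
  = ((-4 + 9)/2, (-9 - 1)/2, (10 + 6)/2)
  = (5/2, -10/2, 16/2)
  = (2.5, -5, 8)

(2.5, -5, 8)


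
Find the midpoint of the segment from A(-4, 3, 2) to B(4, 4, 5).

M = ((x₁+x₂)/2, (y₁+y₂)/2, (z₁+z₂)/2)
  = ((-4 + 4)/2, (3 + 4)/2, (2 + 5)/2)
  = (0/2, 7/2, 7/2)
  = (0, 3.5, 3.5)

(0, 3.5, 3.5)


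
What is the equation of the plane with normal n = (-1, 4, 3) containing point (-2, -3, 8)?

The plane through P with normal n = (a, b, c) satisfies n·(r - P) = 0,
i.e. ax + by + cz = a·x₀ + b·y₀ + c·z₀.
d = (-1)·(-2) + 4·(-3) + 3·8
  = 2 - 12 + 24
  = 14
Equation: -x + 4y + 3z = 14

-x + 4y + 3z = 14


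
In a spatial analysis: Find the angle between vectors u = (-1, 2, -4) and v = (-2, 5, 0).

u·v = (-1)·(-2) + 2·5 + (-4)·0 = 2 + 10 + 0 = 12
|u| = √((-1)² + 2² + (-4)²) = √21 ≈ 4.583
|v| = √((-2)² + 5² + 0²) = √29 ≈ 5.385
cos θ = (u·v)/(|u||v|) = 12/(4.583·5.385) ≈ 0.4863
θ = arccos(0.4863) ≈ 60.9°

60.9°


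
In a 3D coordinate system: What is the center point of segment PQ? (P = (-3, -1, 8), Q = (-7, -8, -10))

M = ((x₁+x₂)/2, (y₁+y₂)/2, (z₁+z₂)/2)
  = ((-3 - 7)/2, (-1 - 8)/2, (8 - 10)/2)
  = (-10/2, -9/2, -2/2)
  = (-5, -4.5, -1)

(-5, -4.5, -1)


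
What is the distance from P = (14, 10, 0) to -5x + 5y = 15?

distance = |a·x₀ + b·y₀ + c·z₀ - d| / √(a² + b² + c²)
  = |(-5)·14 + 5·10 + 0·0 - 15| / √((-5)² + 5² + 0²)
  = |-70 + 50 + 0 - 15| / √(25 + 25 + 0)
  = |-35| / √50
  = 35 / 7.071
  ≈ 4.95

4.95


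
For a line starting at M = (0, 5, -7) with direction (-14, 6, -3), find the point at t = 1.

P(t) = M + t·d
  = (0 + (-14)·1, 5 + 6·1, -7 + (-3)·1)
  = (0 - 14, 5 + 6, -7 - 3)
  = (-14, 11, -10)

(-14, 11, -10)


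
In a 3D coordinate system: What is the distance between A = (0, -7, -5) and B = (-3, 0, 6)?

d = √[(x₂-x₁)² + (y₂-y₁)² + (z₂-z₁)²]
  = √[(-3)² + 7² + 11²]
  = √[9 + 49 + 121]
  = √179
  ≈ 13.38

13.38


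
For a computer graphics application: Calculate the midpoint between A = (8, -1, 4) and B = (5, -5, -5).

M = ((x₁+x₂)/2, (y₁+y₂)/2, (z₁+z₂)/2)
  = ((8 + 5)/2, (-1 - 5)/2, (4 - 5)/2)
  = (13/2, -6/2, -1/2)
  = (6.5, -3, -0.5)

(6.5, -3, -0.5)


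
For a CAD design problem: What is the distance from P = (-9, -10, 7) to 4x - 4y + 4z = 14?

distance = |a·x₀ + b·y₀ + c·z₀ - d| / √(a² + b² + c²)
  = |4·(-9) + (-4)·(-10) + 4·7 - 14| / √(4² + (-4)² + 4²)
  = |-36 + 40 + 28 - 14| / √(16 + 16 + 16)
  = |18| / √48
  = 18 / 6.928
  ≈ 2.598

2.598


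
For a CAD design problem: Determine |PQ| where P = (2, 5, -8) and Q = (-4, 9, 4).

d = √[(x₂-x₁)² + (y₂-y₁)² + (z₂-z₁)²]
  = √[(-6)² + 4² + 12²]
  = √[36 + 16 + 144]
  = √196
  ≈ 14

14


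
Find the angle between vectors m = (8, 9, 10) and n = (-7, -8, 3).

m·n = 8·(-7) + 9·(-8) + 10·3 = -56 - 72 + 30 = -98
|m| = √(8² + 9² + 10²) = √245 ≈ 15.65
|n| = √((-7)² + (-8)² + 3²) = √122 ≈ 11.05
cos θ = (m·n)/(|m||n|) = -98/(15.65·11.05) ≈ -0.5668
θ = arccos(-0.5668) ≈ 124.5°

124.5°


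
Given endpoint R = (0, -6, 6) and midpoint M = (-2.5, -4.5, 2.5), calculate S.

S = 2M - R
  = (2·(-2.5) - 0, 2·(-4.5) - (-6), 2·2.5 - 6)
  = (-5 + 0, -9 + 6, 5 - 6)
  = (-5, -3, -1)

(-5, -3, -1)


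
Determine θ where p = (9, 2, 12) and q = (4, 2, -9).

p·q = 9·4 + 2·2 + 12·(-9) = 36 + 4 - 108 = -68
|p| = √(9² + 2² + 12²) = √229 ≈ 15.13
|q| = √(4² + 2² + (-9)²) = √101 ≈ 10.05
cos θ = (p·q)/(|p||q|) = -68/(15.13·10.05) ≈ -0.4471
θ = arccos(-0.4471) ≈ 116.6°

116.6°


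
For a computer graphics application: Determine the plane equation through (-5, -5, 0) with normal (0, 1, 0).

The plane through P with normal n = (a, b, c) satisfies n·(r - P) = 0,
i.e. ax + by + cz = a·x₀ + b·y₀ + c·z₀.
d = 0·(-5) + 1·(-5) + 0·0
  = 0 - 5 + 0
  = -5
Equation: y = -5

y = -5


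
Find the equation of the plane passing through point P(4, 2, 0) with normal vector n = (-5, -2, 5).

The plane through P with normal n = (a, b, c) satisfies n·(r - P) = 0,
i.e. ax + by + cz = a·x₀ + b·y₀ + c·z₀.
d = (-5)·4 + (-2)·2 + 5·0
  = -20 - 4 + 0
  = -24
Equation: -5x - 2y + 5z = -24

-5x - 2y + 5z = -24


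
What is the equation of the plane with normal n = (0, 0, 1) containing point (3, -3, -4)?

The plane through P with normal n = (a, b, c) satisfies n·(r - P) = 0,
i.e. ax + by + cz = a·x₀ + b·y₀ + c·z₀.
d = 0·3 + 0·(-3) + 1·(-4)
  = 0 + 0 - 4
  = -4
Equation: z = -4

z = -4


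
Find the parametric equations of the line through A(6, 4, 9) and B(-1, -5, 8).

Direction vector d = B - A = (-1 - 6, -5 - 4, 8 - 9) = (-7, -9, -1)
Parametric form r = A + t·d:
x = 6 - 7t, y = 4 - 9t, z = 9 - t

x = 6 - 7t, y = 4 - 9t, z = 9 - t


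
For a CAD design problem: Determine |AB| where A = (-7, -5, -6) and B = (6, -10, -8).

d = √[(x₂-x₁)² + (y₂-y₁)² + (z₂-z₁)²]
  = √[13² + (-5)² + (-2)²]
  = √[169 + 25 + 4]
  = √198
  ≈ 14.07

14.07


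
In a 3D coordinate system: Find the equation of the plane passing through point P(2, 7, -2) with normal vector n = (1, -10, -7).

The plane through P with normal n = (a, b, c) satisfies n·(r - P) = 0,
i.e. ax + by + cz = a·x₀ + b·y₀ + c·z₀.
d = 1·2 + (-10)·7 + (-7)·(-2)
  = 2 - 70 + 14
  = -54
Equation: x - 10y - 7z = -54

x - 10y - 7z = -54


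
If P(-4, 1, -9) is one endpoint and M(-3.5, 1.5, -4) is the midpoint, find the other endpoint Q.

Q = 2M - P
  = (2·(-3.5) - (-4), 2·1.5 - 1, 2·(-4) - (-9))
  = (-7 + 4, 3 - 1, -8 + 9)
  = (-3, 2, 1)

(-3, 2, 1)


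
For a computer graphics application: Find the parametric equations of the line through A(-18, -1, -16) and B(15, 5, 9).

Direction vector d = B - A = (15 + 18, 5 + 1, 9 + 16) = (33, 6, 25)
Parametric form r = A + t·d:
x = -18 + 33t, y = -1 + 6t, z = -16 + 25t

x = -18 + 33t, y = -1 + 6t, z = -16 + 25t


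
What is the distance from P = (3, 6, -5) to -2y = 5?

distance = |a·x₀ + b·y₀ + c·z₀ - d| / √(a² + b² + c²)
  = |0·3 + (-2)·6 + 0·(-5) - 5| / √(0² + (-2)² + 0²)
  = |0 - 12 + 0 - 5| / √(0 + 4 + 0)
  = |-17| / √4
  = 17 / 2
  ≈ 8.5

8.5


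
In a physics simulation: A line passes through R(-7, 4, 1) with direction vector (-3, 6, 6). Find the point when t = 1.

P(t) = R + t·d
  = (-7 + (-3)·1, 4 + 6·1, 1 + 6·1)
  = (-7 - 3, 4 + 6, 1 + 6)
  = (-10, 10, 7)

(-10, 10, 7)


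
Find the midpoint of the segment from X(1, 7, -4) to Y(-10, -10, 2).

M = ((x₁+x₂)/2, (y₁+y₂)/2, (z₁+z₂)/2)
  = ((1 - 10)/2, (7 - 10)/2, (-4 + 2)/2)
  = (-9/2, -3/2, -2/2)
  = (-4.5, -1.5, -1)

(-4.5, -1.5, -1)


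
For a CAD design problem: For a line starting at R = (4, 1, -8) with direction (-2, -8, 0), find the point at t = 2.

P(t) = R + t·d
  = (4 + (-2)·2, 1 + (-8)·2, -8 + 0·2)
  = (4 - 4, 1 - 16, -8 + 0)
  = (0, -15, -8)

(0, -15, -8)


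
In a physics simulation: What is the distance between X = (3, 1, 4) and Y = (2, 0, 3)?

d = √[(x₂-x₁)² + (y₂-y₁)² + (z₂-z₁)²]
  = √[(-1)² + (-1)² + (-1)²]
  = √[1 + 1 + 1]
  = √3
  ≈ 1.732

1.732


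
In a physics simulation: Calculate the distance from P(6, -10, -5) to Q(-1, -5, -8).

d = √[(x₂-x₁)² + (y₂-y₁)² + (z₂-z₁)²]
  = √[(-7)² + 5² + (-3)²]
  = √[49 + 25 + 9]
  = √83
  ≈ 9.11

9.11


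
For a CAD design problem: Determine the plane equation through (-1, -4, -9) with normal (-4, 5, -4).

The plane through P with normal n = (a, b, c) satisfies n·(r - P) = 0,
i.e. ax + by + cz = a·x₀ + b·y₀ + c·z₀.
d = (-4)·(-1) + 5·(-4) + (-4)·(-9)
  = 4 - 20 + 36
  = 20
Equation: -4x + 5y - 4z = 20

-4x + 5y - 4z = 20


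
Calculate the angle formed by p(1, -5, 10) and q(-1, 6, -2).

p·q = 1·(-1) + (-5)·6 + 10·(-2) = -1 - 30 - 20 = -51
|p| = √(1² + (-5)² + 10²) = √126 ≈ 11.22
|q| = √((-1)² + 6² + (-2)²) = √41 ≈ 6.403
cos θ = (p·q)/(|p||q|) = -51/(11.22·6.403) ≈ -0.7096
θ = arccos(-0.7096) ≈ 135.2°

135.2°


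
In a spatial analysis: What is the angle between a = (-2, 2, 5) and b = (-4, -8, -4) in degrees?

a·b = (-2)·(-4) + 2·(-8) + 5·(-4) = 8 - 16 - 20 = -28
|a| = √((-2)² + 2² + 5²) = √33 ≈ 5.745
|b| = √((-4)² + (-8)² + (-4)²) = √96 ≈ 9.798
cos θ = (a·b)/(|a||b|) = -28/(5.745·9.798) ≈ -0.4975
θ = arccos(-0.4975) ≈ 119.8°

119.8°


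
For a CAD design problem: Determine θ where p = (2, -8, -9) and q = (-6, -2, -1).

p·q = 2·(-6) + (-8)·(-2) + (-9)·(-1) = -12 + 16 + 9 = 13
|p| = √(2² + (-8)² + (-9)²) = √149 ≈ 12.21
|q| = √((-6)² + (-2)² + (-1)²) = √41 ≈ 6.403
cos θ = (p·q)/(|p||q|) = 13/(12.21·6.403) ≈ 0.1663
θ = arccos(0.1663) ≈ 80.43°

80.43°


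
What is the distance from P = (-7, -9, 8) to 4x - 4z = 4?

distance = |a·x₀ + b·y₀ + c·z₀ - d| / √(a² + b² + c²)
  = |4·(-7) + 0·(-9) + (-4)·8 - 4| / √(4² + 0² + (-4)²)
  = |-28 + 0 - 32 - 4| / √(16 + 0 + 16)
  = |-64| / √32
  = 64 / 5.657
  ≈ 11.31

11.31


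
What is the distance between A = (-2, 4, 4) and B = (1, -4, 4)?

d = √[(x₂-x₁)² + (y₂-y₁)² + (z₂-z₁)²]
  = √[3² + (-8)² + 0²]
  = √[9 + 64 + 0]
  = √73
  ≈ 8.544

8.544


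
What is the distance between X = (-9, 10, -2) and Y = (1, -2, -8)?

d = √[(x₂-x₁)² + (y₂-y₁)² + (z₂-z₁)²]
  = √[10² + (-12)² + (-6)²]
  = √[100 + 144 + 36]
  = √280
  ≈ 16.73

16.73


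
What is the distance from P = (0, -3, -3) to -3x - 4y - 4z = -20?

distance = |a·x₀ + b·y₀ + c·z₀ - d| / √(a² + b² + c²)
  = |(-3)·0 + (-4)·(-3) + (-4)·(-3) - (-20)| / √((-3)² + (-4)² + (-4)²)
  = |0 + 12 + 12 + 20| / √(9 + 16 + 16)
  = |44| / √41
  = 44 / 6.403
  ≈ 6.872

6.872


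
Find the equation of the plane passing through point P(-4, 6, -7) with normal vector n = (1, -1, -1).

The plane through P with normal n = (a, b, c) satisfies n·(r - P) = 0,
i.e. ax + by + cz = a·x₀ + b·y₀ + c·z₀.
d = 1·(-4) + (-1)·6 + (-1)·(-7)
  = -4 - 6 + 7
  = -3
Equation: x - y - z = -3

x - y - z = -3


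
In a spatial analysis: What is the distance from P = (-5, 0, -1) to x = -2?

distance = |a·x₀ + b·y₀ + c·z₀ - d| / √(a² + b² + c²)
  = |1·(-5) + 0·0 + 0·(-1) - (-2)| / √(1² + 0² + 0²)
  = |-5 + 0 + 0 + 2| / √(1 + 0 + 0)
  = |-3| / √1
  = 3 / 1
  ≈ 3

3


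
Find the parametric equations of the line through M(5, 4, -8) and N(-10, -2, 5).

Direction vector d = N - M = (-10 - 5, -2 - 4, 5 + 8) = (-15, -6, 13)
Parametric form r = M + t·d:
x = 5 - 15t, y = 4 - 6t, z = -8 + 13t

x = 5 - 15t, y = 4 - 6t, z = -8 + 13t


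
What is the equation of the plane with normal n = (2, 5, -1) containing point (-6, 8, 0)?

The plane through P with normal n = (a, b, c) satisfies n·(r - P) = 0,
i.e. ax + by + cz = a·x₀ + b·y₀ + c·z₀.
d = 2·(-6) + 5·8 + (-1)·0
  = -12 + 40 + 0
  = 28
Equation: 2x + 5y - z = 28

2x + 5y - z = 28


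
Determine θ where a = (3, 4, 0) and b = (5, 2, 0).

a·b = 3·5 + 4·2 + 0·0 = 15 + 8 + 0 = 23
|a| = √(3² + 4² + 0²) = √25 ≈ 5
|b| = √(5² + 2² + 0²) = √29 ≈ 5.385
cos θ = (a·b)/(|a||b|) = 23/(5·5.385) ≈ 0.8542
θ = arccos(0.8542) ≈ 31.33°

31.33°


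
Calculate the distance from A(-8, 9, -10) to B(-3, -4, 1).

d = √[(x₂-x₁)² + (y₂-y₁)² + (z₂-z₁)²]
  = √[5² + (-13)² + 11²]
  = √[25 + 169 + 121]
  = √315
  ≈ 17.75

17.75


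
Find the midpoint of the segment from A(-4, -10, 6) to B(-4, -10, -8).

M = ((x₁+x₂)/2, (y₁+y₂)/2, (z₁+z₂)/2)
  = ((-4 - 4)/2, (-10 - 10)/2, (6 - 8)/2)
  = (-8/2, -20/2, -2/2)
  = (-4, -10, -1)

(-4, -10, -1)


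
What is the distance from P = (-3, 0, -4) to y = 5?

distance = |a·x₀ + b·y₀ + c·z₀ - d| / √(a² + b² + c²)
  = |0·(-3) + 1·0 + 0·(-4) - 5| / √(0² + 1² + 0²)
  = |0 + 0 + 0 - 5| / √(0 + 1 + 0)
  = |-5| / √1
  = 5 / 1
  ≈ 5

5


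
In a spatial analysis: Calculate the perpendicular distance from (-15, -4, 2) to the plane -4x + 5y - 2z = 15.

distance = |a·x₀ + b·y₀ + c·z₀ - d| / √(a² + b² + c²)
  = |(-4)·(-15) + 5·(-4) + (-2)·2 - 15| / √((-4)² + 5² + (-2)²)
  = |60 - 20 - 4 - 15| / √(16 + 25 + 4)
  = |21| / √45
  = 21 / 6.708
  ≈ 3.13

3.13


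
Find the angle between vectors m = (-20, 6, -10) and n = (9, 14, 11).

m·n = (-20)·9 + 6·14 + (-10)·11 = -180 + 84 - 110 = -206
|m| = √((-20)² + 6² + (-10)²) = √536 ≈ 23.15
|n| = √(9² + 14² + 11²) = √398 ≈ 19.95
cos θ = (m·n)/(|m||n|) = -206/(23.15·19.95) ≈ -0.446
θ = arccos(-0.446) ≈ 116.5°

116.5°


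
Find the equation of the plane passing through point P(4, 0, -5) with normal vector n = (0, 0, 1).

The plane through P with normal n = (a, b, c) satisfies n·(r - P) = 0,
i.e. ax + by + cz = a·x₀ + b·y₀ + c·z₀.
d = 0·4 + 0·0 + 1·(-5)
  = 0 + 0 - 5
  = -5
Equation: z = -5

z = -5


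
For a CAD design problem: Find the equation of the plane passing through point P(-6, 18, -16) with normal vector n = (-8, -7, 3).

The plane through P with normal n = (a, b, c) satisfies n·(r - P) = 0,
i.e. ax + by + cz = a·x₀ + b·y₀ + c·z₀.
d = (-8)·(-6) + (-7)·18 + 3·(-16)
  = 48 - 126 - 48
  = -126
Equation: -8x - 7y + 3z = -126

-8x - 7y + 3z = -126


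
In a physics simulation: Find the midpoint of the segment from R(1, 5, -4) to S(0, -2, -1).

M = ((x₁+x₂)/2, (y₁+y₂)/2, (z₁+z₂)/2)
  = ((1 + 0)/2, (5 - 2)/2, (-4 - 1)/2)
  = (1/2, 3/2, -5/2)
  = (0.5, 1.5, -2.5)

(0.5, 1.5, -2.5)


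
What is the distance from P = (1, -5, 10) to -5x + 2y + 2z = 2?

distance = |a·x₀ + b·y₀ + c·z₀ - d| / √(a² + b² + c²)
  = |(-5)·1 + 2·(-5) + 2·10 - 2| / √((-5)² + 2² + 2²)
  = |-5 - 10 + 20 - 2| / √(25 + 4 + 4)
  = |3| / √33
  = 3 / 5.745
  ≈ 0.5222

0.5222


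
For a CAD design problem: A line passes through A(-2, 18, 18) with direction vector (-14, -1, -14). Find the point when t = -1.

P(t) = A + t·d
  = (-2 + (-14)·(-1), 18 + (-1)·(-1), 18 + (-14)·(-1))
  = (-2 + 14, 18 + 1, 18 + 14)
  = (12, 19, 32)

(12, 19, 32)


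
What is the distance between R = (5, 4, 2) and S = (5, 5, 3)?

d = √[(x₂-x₁)² + (y₂-y₁)² + (z₂-z₁)²]
  = √[0² + 1² + 1²]
  = √[0 + 1 + 1]
  = √2
  ≈ 1.414

1.414


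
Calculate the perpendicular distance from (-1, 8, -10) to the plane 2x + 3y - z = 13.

distance = |a·x₀ + b·y₀ + c·z₀ - d| / √(a² + b² + c²)
  = |2·(-1) + 3·8 + (-1)·(-10) - 13| / √(2² + 3² + (-1)²)
  = |-2 + 24 + 10 - 13| / √(4 + 9 + 1)
  = |19| / √14
  = 19 / 3.742
  ≈ 5.078

5.078


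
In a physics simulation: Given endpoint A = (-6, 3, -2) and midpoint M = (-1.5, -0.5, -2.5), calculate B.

B = 2M - A
  = (2·(-1.5) - (-6), 2·(-0.5) - 3, 2·(-2.5) - (-2))
  = (-3 + 6, -1 - 3, -5 + 2)
  = (3, -4, -3)

(3, -4, -3)


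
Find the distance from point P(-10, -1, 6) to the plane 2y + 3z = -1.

distance = |a·x₀ + b·y₀ + c·z₀ - d| / √(a² + b² + c²)
  = |0·(-10) + 2·(-1) + 3·6 - (-1)| / √(0² + 2² + 3²)
  = |0 - 2 + 18 + 1| / √(0 + 4 + 9)
  = |17| / √13
  = 17 / 3.606
  ≈ 4.715

4.715


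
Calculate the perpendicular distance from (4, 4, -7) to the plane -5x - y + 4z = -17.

distance = |a·x₀ + b·y₀ + c·z₀ - d| / √(a² + b² + c²)
  = |(-5)·4 + (-1)·4 + 4·(-7) - (-17)| / √((-5)² + (-1)² + 4²)
  = |-20 - 4 - 28 + 17| / √(25 + 1 + 16)
  = |-35| / √42
  = 35 / 6.481
  ≈ 5.401

5.401


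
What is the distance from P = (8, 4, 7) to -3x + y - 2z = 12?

distance = |a·x₀ + b·y₀ + c·z₀ - d| / √(a² + b² + c²)
  = |(-3)·8 + 1·4 + (-2)·7 - 12| / √((-3)² + 1² + (-2)²)
  = |-24 + 4 - 14 - 12| / √(9 + 1 + 4)
  = |-46| / √14
  = 46 / 3.742
  ≈ 12.29

12.29


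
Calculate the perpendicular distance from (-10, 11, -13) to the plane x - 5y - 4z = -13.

distance = |a·x₀ + b·y₀ + c·z₀ - d| / √(a² + b² + c²)
  = |1·(-10) + (-5)·11 + (-4)·(-13) - (-13)| / √(1² + (-5)² + (-4)²)
  = |-10 - 55 + 52 + 13| / √(1 + 25 + 16)
  = |0| / √42
  = 0 / 6.481
  ≈ 0

0


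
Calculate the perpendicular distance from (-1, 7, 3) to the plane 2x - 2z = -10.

distance = |a·x₀ + b·y₀ + c·z₀ - d| / √(a² + b² + c²)
  = |2·(-1) + 0·7 + (-2)·3 - (-10)| / √(2² + 0² + (-2)²)
  = |-2 + 0 - 6 + 10| / √(4 + 0 + 4)
  = |2| / √8
  = 2 / 2.828
  ≈ 0.7071

0.7071


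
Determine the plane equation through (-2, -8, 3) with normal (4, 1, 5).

The plane through P with normal n = (a, b, c) satisfies n·(r - P) = 0,
i.e. ax + by + cz = a·x₀ + b·y₀ + c·z₀.
d = 4·(-2) + 1·(-8) + 5·3
  = -8 - 8 + 15
  = -1
Equation: 4x + y + 5z = -1

4x + y + 5z = -1


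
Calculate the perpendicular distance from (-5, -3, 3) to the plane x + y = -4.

distance = |a·x₀ + b·y₀ + c·z₀ - d| / √(a² + b² + c²)
  = |1·(-5) + 1·(-3) + 0·3 - (-4)| / √(1² + 1² + 0²)
  = |-5 - 3 + 0 + 4| / √(1 + 1 + 0)
  = |-4| / √2
  = 4 / 1.414
  ≈ 2.828

2.828


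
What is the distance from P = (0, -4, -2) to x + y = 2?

distance = |a·x₀ + b·y₀ + c·z₀ - d| / √(a² + b² + c²)
  = |1·0 + 1·(-4) + 0·(-2) - 2| / √(1² + 1² + 0²)
  = |0 - 4 + 0 - 2| / √(1 + 1 + 0)
  = |-6| / √2
  = 6 / 1.414
  ≈ 4.243

4.243


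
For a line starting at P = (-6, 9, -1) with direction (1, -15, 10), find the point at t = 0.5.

P(t) = P + t·d
  = (-6 + 1·0.5, 9 + (-15)·0.5, -1 + 10·0.5)
  = (-6 + 0.5, 9 - 7.5, -1 + 5)
  = (-5.5, 1.5, 4)

(-5.5, 1.5, 4)


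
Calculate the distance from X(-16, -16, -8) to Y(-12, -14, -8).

d = √[(x₂-x₁)² + (y₂-y₁)² + (z₂-z₁)²]
  = √[4² + 2² + 0²]
  = √[16 + 4 + 0]
  = √20
  ≈ 4.472

4.472


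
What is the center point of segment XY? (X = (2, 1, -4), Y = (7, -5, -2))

M = ((x₁+x₂)/2, (y₁+y₂)/2, (z₁+z₂)/2)
  = ((2 + 7)/2, (1 - 5)/2, (-4 - 2)/2)
  = (9/2, -4/2, -6/2)
  = (4.5, -2, -3)

(4.5, -2, -3)


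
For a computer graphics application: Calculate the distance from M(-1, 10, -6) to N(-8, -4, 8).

d = √[(x₂-x₁)² + (y₂-y₁)² + (z₂-z₁)²]
  = √[(-7)² + (-14)² + 14²]
  = √[49 + 196 + 196]
  = √441
  ≈ 21

21


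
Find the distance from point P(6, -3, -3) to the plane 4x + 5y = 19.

distance = |a·x₀ + b·y₀ + c·z₀ - d| / √(a² + b² + c²)
  = |4·6 + 5·(-3) + 0·(-3) - 19| / √(4² + 5² + 0²)
  = |24 - 15 + 0 - 19| / √(16 + 25 + 0)
  = |-10| / √41
  = 10 / 6.403
  ≈ 1.562

1.562


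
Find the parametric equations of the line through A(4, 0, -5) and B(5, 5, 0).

Direction vector d = B - A = (5 - 4, 5 + 0, 0 + 5) = (1, 5, 5)
Parametric form r = A + t·d:
x = 4 + t, y = 0 + 5t, z = -5 + 5t

x = 4 + t, y = 0 + 5t, z = -5 + 5t


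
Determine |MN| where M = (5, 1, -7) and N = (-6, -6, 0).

d = √[(x₂-x₁)² + (y₂-y₁)² + (z₂-z₁)²]
  = √[(-11)² + (-7)² + 7²]
  = √[121 + 49 + 49]
  = √219
  ≈ 14.8

14.8


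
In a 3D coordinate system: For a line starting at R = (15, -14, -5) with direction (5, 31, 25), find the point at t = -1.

P(t) = R + t·d
  = (15 + 5·(-1), -14 + 31·(-1), -5 + 25·(-1))
  = (15 - 5, -14 - 31, -5 - 25)
  = (10, -45, -30)

(10, -45, -30)


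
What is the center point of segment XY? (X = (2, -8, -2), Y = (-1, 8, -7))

M = ((x₁+x₂)/2, (y₁+y₂)/2, (z₁+z₂)/2)
  = ((2 - 1)/2, (-8 + 8)/2, (-2 - 7)/2)
  = (1/2, 0/2, -9/2)
  = (0.5, 0, -4.5)

(0.5, 0, -4.5)


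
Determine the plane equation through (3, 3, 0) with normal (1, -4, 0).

The plane through P with normal n = (a, b, c) satisfies n·(r - P) = 0,
i.e. ax + by + cz = a·x₀ + b·y₀ + c·z₀.
d = 1·3 + (-4)·3 + 0·0
  = 3 - 12 + 0
  = -9
Equation: x - 4y = -9

x - 4y = -9


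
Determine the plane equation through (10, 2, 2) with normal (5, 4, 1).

The plane through P with normal n = (a, b, c) satisfies n·(r - P) = 0,
i.e. ax + by + cz = a·x₀ + b·y₀ + c·z₀.
d = 5·10 + 4·2 + 1·2
  = 50 + 8 + 2
  = 60
Equation: 5x + 4y + z = 60

5x + 4y + z = 60


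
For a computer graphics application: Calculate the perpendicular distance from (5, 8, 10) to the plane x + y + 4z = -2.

distance = |a·x₀ + b·y₀ + c·z₀ - d| / √(a² + b² + c²)
  = |1·5 + 1·8 + 4·10 - (-2)| / √(1² + 1² + 4²)
  = |5 + 8 + 40 + 2| / √(1 + 1 + 16)
  = |55| / √18
  = 55 / 4.243
  ≈ 12.96

12.96


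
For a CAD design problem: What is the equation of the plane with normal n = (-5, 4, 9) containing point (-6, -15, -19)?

The plane through P with normal n = (a, b, c) satisfies n·(r - P) = 0,
i.e. ax + by + cz = a·x₀ + b·y₀ + c·z₀.
d = (-5)·(-6) + 4·(-15) + 9·(-19)
  = 30 - 60 - 171
  = -201
Equation: -5x + 4y + 9z = -201

-5x + 4y + 9z = -201


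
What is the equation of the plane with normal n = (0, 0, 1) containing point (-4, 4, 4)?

The plane through P with normal n = (a, b, c) satisfies n·(r - P) = 0,
i.e. ax + by + cz = a·x₀ + b·y₀ + c·z₀.
d = 0·(-4) + 0·4 + 1·4
  = 0 + 0 + 4
  = 4
Equation: z = 4

z = 4


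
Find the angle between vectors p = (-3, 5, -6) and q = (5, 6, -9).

p·q = (-3)·5 + 5·6 + (-6)·(-9) = -15 + 30 + 54 = 69
|p| = √((-3)² + 5² + (-6)²) = √70 ≈ 8.367
|q| = √(5² + 6² + (-9)²) = √142 ≈ 11.92
cos θ = (p·q)/(|p||q|) = 69/(8.367·11.92) ≈ 0.6921
θ = arccos(0.6921) ≈ 46.21°

46.21°


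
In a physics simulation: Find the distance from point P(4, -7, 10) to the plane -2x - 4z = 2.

distance = |a·x₀ + b·y₀ + c·z₀ - d| / √(a² + b² + c²)
  = |(-2)·4 + 0·(-7) + (-4)·10 - 2| / √((-2)² + 0² + (-4)²)
  = |-8 + 0 - 40 - 2| / √(4 + 0 + 16)
  = |-50| / √20
  = 50 / 4.472
  ≈ 11.18

11.18


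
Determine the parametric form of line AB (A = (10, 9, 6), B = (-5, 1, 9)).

Direction vector d = B - A = (-5 - 10, 1 - 9, 9 - 6) = (-15, -8, 3)
Parametric form r = A + t·d:
x = 10 - 15t, y = 9 - 8t, z = 6 + 3t

x = 10 - 15t, y = 9 - 8t, z = 6 + 3t


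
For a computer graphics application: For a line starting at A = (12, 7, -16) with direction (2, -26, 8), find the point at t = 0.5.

P(t) = A + t·d
  = (12 + 2·0.5, 7 + (-26)·0.5, -16 + 8·0.5)
  = (12 + 1, 7 - 13, -16 + 4)
  = (13, -6, -12)

(13, -6, -12)


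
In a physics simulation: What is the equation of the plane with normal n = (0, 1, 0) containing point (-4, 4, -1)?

The plane through P with normal n = (a, b, c) satisfies n·(r - P) = 0,
i.e. ax + by + cz = a·x₀ + b·y₀ + c·z₀.
d = 0·(-4) + 1·4 + 0·(-1)
  = 0 + 4 + 0
  = 4
Equation: y = 4

y = 4


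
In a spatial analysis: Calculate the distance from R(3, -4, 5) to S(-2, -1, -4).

d = √[(x₂-x₁)² + (y₂-y₁)² + (z₂-z₁)²]
  = √[(-5)² + 3² + (-9)²]
  = √[25 + 9 + 81]
  = √115
  ≈ 10.72

10.72


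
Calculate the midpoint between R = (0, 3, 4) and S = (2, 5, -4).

M = ((x₁+x₂)/2, (y₁+y₂)/2, (z₁+z₂)/2)
  = ((0 + 2)/2, (3 + 5)/2, (4 - 4)/2)
  = (2/2, 8/2, 0/2)
  = (1, 4, 0)

(1, 4, 0)


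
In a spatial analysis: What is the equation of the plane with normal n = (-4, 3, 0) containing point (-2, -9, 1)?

The plane through P with normal n = (a, b, c) satisfies n·(r - P) = 0,
i.e. ax + by + cz = a·x₀ + b·y₀ + c·z₀.
d = (-4)·(-2) + 3·(-9) + 0·1
  = 8 - 27 + 0
  = -19
Equation: -4x + 3y = -19

-4x + 3y = -19


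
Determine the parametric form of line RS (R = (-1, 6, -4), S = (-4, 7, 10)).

Direction vector d = S - R = (-4 + 1, 7 - 6, 10 + 4) = (-3, 1, 14)
Parametric form r = R + t·d:
x = -1 - 3t, y = 6 + t, z = -4 + 14t

x = -1 - 3t, y = 6 + t, z = -4 + 14t


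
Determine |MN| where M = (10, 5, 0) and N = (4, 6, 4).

d = √[(x₂-x₁)² + (y₂-y₁)² + (z₂-z₁)²]
  = √[(-6)² + 1² + 4²]
  = √[36 + 1 + 16]
  = √53
  ≈ 7.28

7.28


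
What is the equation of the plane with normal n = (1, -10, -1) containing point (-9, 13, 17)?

The plane through P with normal n = (a, b, c) satisfies n·(r - P) = 0,
i.e. ax + by + cz = a·x₀ + b·y₀ + c·z₀.
d = 1·(-9) + (-10)·13 + (-1)·17
  = -9 - 130 - 17
  = -156
Equation: x - 10y - z = -156

x - 10y - z = -156


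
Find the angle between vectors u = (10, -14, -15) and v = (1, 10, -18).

u·v = 10·1 + (-14)·10 + (-15)·(-18) = 10 - 140 + 270 = 140
|u| = √(10² + (-14)² + (-15)²) = √521 ≈ 22.83
|v| = √(1² + 10² + (-18)²) = √425 ≈ 20.62
cos θ = (u·v)/(|u||v|) = 140/(22.83·20.62) ≈ 0.2975
θ = arccos(0.2975) ≈ 72.69°

72.69°


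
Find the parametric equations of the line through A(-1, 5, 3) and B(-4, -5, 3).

Direction vector d = B - A = (-4 + 1, -5 - 5, 3 - 3) = (-3, -10, 0)
Parametric form r = A + t·d:
x = -1 - 3t, y = 5 - 10t, z = 3

x = -1 - 3t, y = 5 - 10t, z = 3


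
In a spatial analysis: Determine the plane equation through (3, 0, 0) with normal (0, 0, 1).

The plane through P with normal n = (a, b, c) satisfies n·(r - P) = 0,
i.e. ax + by + cz = a·x₀ + b·y₀ + c·z₀.
d = 0·3 + 0·0 + 1·0
  = 0 + 0 + 0
  = 0
Equation: z = 0

z = 0


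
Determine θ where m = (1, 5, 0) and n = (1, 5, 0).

m·n = 1·1 + 5·5 + 0·0 = 1 + 25 + 0 = 26
|m| = √(1² + 5² + 0²) = √26 ≈ 5.099
|n| = √(1² + 5² + 0²) = √26 ≈ 5.099
cos θ = (m·n)/(|m||n|) = 26/(5.099·5.099) ≈ 1
θ = arccos(1) ≈ 0°

0°


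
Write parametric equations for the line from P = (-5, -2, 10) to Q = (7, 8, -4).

Direction vector d = Q - P = (7 + 5, 8 + 2, -4 - 10) = (12, 10, -14)
Parametric form r = P + t·d:
x = -5 + 12t, y = -2 + 10t, z = 10 - 14t

x = -5 + 12t, y = -2 + 10t, z = 10 - 14t


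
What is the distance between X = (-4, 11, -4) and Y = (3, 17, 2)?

d = √[(x₂-x₁)² + (y₂-y₁)² + (z₂-z₁)²]
  = √[7² + 6² + 6²]
  = √[49 + 36 + 36]
  = √121
  ≈ 11

11


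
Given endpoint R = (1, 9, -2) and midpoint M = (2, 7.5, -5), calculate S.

S = 2M - R
  = (2·2 - 1, 2·7.5 - 9, 2·(-5) - (-2))
  = (4 - 1, 15 - 9, -10 + 2)
  = (3, 6, -8)

(3, 6, -8)


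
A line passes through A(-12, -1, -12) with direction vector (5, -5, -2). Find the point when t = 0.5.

P(t) = A + t·d
  = (-12 + 5·0.5, -1 + (-5)·0.5, -12 + (-2)·0.5)
  = (-12 + 2.5, -1 - 2.5, -12 - 1)
  = (-9.5, -3.5, -13)

(-9.5, -3.5, -13)


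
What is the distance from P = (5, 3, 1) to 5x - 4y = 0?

distance = |a·x₀ + b·y₀ + c·z₀ - d| / √(a² + b² + c²)
  = |5·5 + (-4)·3 + 0·1 - 0| / √(5² + (-4)² + 0²)
  = |25 - 12 + 0 + 0| / √(25 + 16 + 0)
  = |13| / √41
  = 13 / 6.403
  ≈ 2.03

2.03


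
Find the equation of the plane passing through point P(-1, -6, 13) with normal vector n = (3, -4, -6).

The plane through P with normal n = (a, b, c) satisfies n·(r - P) = 0,
i.e. ax + by + cz = a·x₀ + b·y₀ + c·z₀.
d = 3·(-1) + (-4)·(-6) + (-6)·13
  = -3 + 24 - 78
  = -57
Equation: 3x - 4y - 6z = -57

3x - 4y - 6z = -57


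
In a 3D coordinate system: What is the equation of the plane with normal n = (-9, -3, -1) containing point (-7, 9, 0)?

The plane through P with normal n = (a, b, c) satisfies n·(r - P) = 0,
i.e. ax + by + cz = a·x₀ + b·y₀ + c·z₀.
d = (-9)·(-7) + (-3)·9 + (-1)·0
  = 63 - 27 + 0
  = 36
Equation: -9x - 3y - z = 36

-9x - 3y - z = 36


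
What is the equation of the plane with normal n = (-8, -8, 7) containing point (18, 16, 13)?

The plane through P with normal n = (a, b, c) satisfies n·(r - P) = 0,
i.e. ax + by + cz = a·x₀ + b·y₀ + c·z₀.
d = (-8)·18 + (-8)·16 + 7·13
  = -144 - 128 + 91
  = -181
Equation: -8x - 8y + 7z = -181

-8x - 8y + 7z = -181


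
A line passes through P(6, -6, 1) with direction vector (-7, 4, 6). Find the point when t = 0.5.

P(t) = P + t·d
  = (6 + (-7)·0.5, -6 + 4·0.5, 1 + 6·0.5)
  = (6 - 3.5, -6 + 2, 1 + 3)
  = (2.5, -4, 4)

(2.5, -4, 4)


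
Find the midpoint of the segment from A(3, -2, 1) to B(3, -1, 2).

M = ((x₁+x₂)/2, (y₁+y₂)/2, (z₁+z₂)/2)
  = ((3 + 3)/2, (-2 - 1)/2, (1 + 2)/2)
  = (6/2, -3/2, 3/2)
  = (3, -1.5, 1.5)

(3, -1.5, 1.5)


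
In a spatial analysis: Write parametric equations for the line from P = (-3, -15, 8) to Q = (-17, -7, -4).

Direction vector d = Q - P = (-17 + 3, -7 + 15, -4 - 8) = (-14, 8, -12)
Parametric form r = P + t·d:
x = -3 - 14t, y = -15 + 8t, z = 8 - 12t

x = -3 - 14t, y = -15 + 8t, z = 8 - 12t


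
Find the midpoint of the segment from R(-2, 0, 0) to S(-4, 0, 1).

M = ((x₁+x₂)/2, (y₁+y₂)/2, (z₁+z₂)/2)
  = ((-2 - 4)/2, (0 + 0)/2, (0 + 1)/2)
  = (-6/2, 0/2, 1/2)
  = (-3, 0, 0.5)

(-3, 0, 0.5)


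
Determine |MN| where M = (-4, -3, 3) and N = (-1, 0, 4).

d = √[(x₂-x₁)² + (y₂-y₁)² + (z₂-z₁)²]
  = √[3² + 3² + 1²]
  = √[9 + 9 + 1]
  = √19
  ≈ 4.359

4.359


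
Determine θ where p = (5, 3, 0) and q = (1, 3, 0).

p·q = 5·1 + 3·3 + 0·0 = 5 + 9 + 0 = 14
|p| = √(5² + 3² + 0²) = √34 ≈ 5.831
|q| = √(1² + 3² + 0²) = √10 ≈ 3.162
cos θ = (p·q)/(|p||q|) = 14/(5.831·3.162) ≈ 0.7593
θ = arccos(0.7593) ≈ 40.6°

40.6°


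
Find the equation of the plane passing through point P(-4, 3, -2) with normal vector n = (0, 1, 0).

The plane through P with normal n = (a, b, c) satisfies n·(r - P) = 0,
i.e. ax + by + cz = a·x₀ + b·y₀ + c·z₀.
d = 0·(-4) + 1·3 + 0·(-2)
  = 0 + 3 + 0
  = 3
Equation: y = 3

y = 3
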